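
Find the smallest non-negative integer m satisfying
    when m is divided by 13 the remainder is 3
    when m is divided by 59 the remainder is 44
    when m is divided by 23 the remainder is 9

3643

The moduli are pairwise coprime; N = 13·59·23 = 17641.
N/13 = 1357; 1357 ≡ 5 (mod 13); 5·8 ≡ 1, so inverse 8.
N/59 = 299; 299 ≡ 4 (mod 59); 4·15 ≡ 1, so inverse 15.
N/23 = 767; 767 ≡ 8 (mod 23); 8·3 ≡ 1, so inverse 3.
m ≡ 3·1357·8 + 44·299·15 + 9·767·3 = 250617.
250617 mod 17641 = 3643.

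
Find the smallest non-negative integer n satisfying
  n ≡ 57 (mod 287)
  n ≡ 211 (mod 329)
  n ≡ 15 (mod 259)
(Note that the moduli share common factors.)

259792

Combine the congruences pairwise.
gcd(287, 329) = 7 and 7 | (211 − 57), so the pair is consistent; merging gives n ≡ 3501 (mod 13489), where 13489 = lcm(287, 329).
gcd(13489, 259) = 7 and 7 | (15 − 3501), so the pair is consistent; merging gives n ≡ 259792 (mod 499093), where 499093 = lcm(13489, 259).
The solution is unique modulo lcm(287, 329, 259) = 499093.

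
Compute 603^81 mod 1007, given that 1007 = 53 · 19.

56

Mod 53: 603 ≡ 20; by Fermat, exponent reduces to 81 mod 52 = 29; 20^29 ≡ 3 (mod 53).
Mod 19: 603 ≡ 14; by Fermat, exponent reduces to 81 mod 18 = 9; 14^9 ≡ 18 (mod 19).
Combine by CRT: x ≡ 3 (mod 53), x ≡ 18 (mod 19) ⇒ x ≡ 56 (mod 1007).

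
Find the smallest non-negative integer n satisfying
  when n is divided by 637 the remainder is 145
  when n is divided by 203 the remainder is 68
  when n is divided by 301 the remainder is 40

381708

Combine the congruences pairwise.
gcd(637, 203) = 7 and 7 | (68 − 145), so the pair is consistent; merging gives n ≡ 12248 (mod 18473), where 18473 = lcm(637, 203).
gcd(18473, 301) = 7 and 7 | (40 − 12248), so the pair is consistent; merging gives n ≡ 381708 (mod 794339), where 794339 = lcm(18473, 301).
The solution is unique modulo lcm(637, 203, 301) = 794339.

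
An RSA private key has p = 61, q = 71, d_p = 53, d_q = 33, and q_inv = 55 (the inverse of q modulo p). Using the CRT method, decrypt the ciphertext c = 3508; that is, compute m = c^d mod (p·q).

m₁ = c^(d_p) mod p: c ≡ 31 (mod 61), and 31^53 mod 61 = 6.
m₂ = c^(d_q) mod q: c ≡ 29 (mod 71), and 29^33 mod 71 = 58.
h = q_inv·(m₁ − m₂) mod p = 55·(6 − 58) mod 61 = 7.
m = m₂ + h·q = 58 + 7·71 = 555.

555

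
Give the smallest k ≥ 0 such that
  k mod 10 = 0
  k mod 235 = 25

gcd(10, 235) = 5 and 5 | (25 − 0), so the pair is consistent; merging gives k ≡ 260 (mod 470), where 470 = lcm(10, 235).
The solution is unique modulo lcm(10, 235) = 470.

260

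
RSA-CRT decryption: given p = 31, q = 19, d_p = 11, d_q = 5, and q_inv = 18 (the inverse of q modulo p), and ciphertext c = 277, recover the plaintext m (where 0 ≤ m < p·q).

m₁ = c^(d_p) mod p: c ≡ 29 (mod 31), and 29^11 mod 31 = 29.
m₂ = c^(d_q) mod q: c ≡ 11 (mod 19), and 11^5 mod 19 = 7.
h = q_inv·(m₁ − m₂) mod p = 18·(29 − 7) mod 31 = 24.
m = m₂ + h·q = 7 + 24·19 = 463.

463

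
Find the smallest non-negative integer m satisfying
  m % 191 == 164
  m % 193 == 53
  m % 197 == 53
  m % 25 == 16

45739316

The moduli are pairwise coprime; N = 191·193·197·25 = 181550275.
N/191 = 950525; 950525 ≡ 109 (mod 191); 109·184 ≡ 1, so inverse 184.
N/193 = 940675; 940675 ≡ 186 (mod 193); 186·55 ≡ 1, so inverse 55.
N/197 = 921575; 921575 ≡ 9 (mod 197); 9·22 ≡ 1, so inverse 22.
N/25 = 7262011; 7262011 ≡ 11 (mod 25); 11·16 ≡ 1, so inverse 16.
m ≡ 164·950525·184 + 53·940675·55 + 53·921575·22 + 16·7262011·16 = 34358741291.
34358741291 mod 181550275 = 45739316.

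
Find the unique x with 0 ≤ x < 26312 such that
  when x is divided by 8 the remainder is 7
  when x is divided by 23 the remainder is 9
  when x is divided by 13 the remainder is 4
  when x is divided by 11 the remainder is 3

The moduli are pairwise coprime; N = 8·23·13·11 = 26312.
N/8 = 3289; 3289 ≡ 1 (mod 8), inverse 1.
N/23 = 1144; 1144 ≡ 17 (mod 23); 17·19 ≡ 1, so inverse 19.
N/13 = 2024; 2024 ≡ 9 (mod 13); 9·3 ≡ 1, so inverse 3.
N/11 = 2392; 2392 ≡ 5 (mod 11); 5·9 ≡ 1, so inverse 9.
x ≡ 7·3289·1 + 9·1144·19 + 4·2024·3 + 3·2392·9 = 307519.
307519 mod 26312 = 18087.

18087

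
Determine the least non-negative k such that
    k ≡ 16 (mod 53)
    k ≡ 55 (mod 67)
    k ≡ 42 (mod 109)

From k ≡ 16 (mod 53) write k = 16 + 53t. Substituting into k ≡ 55 (mod 67) gives 53t ≡ 39 (mod 67), and since 53⁻¹ ≡ 43 (mod 67), t ≡ 2. Hence k ≡ 16 + 53·2 = 122 (mod 3551).
From k ≡ 122 (mod 3551) write k = 122 + 3551t. Substituting into k ≡ 42 (mod 109) gives 3551t ≡ 29 (mod 109), and since 63⁻¹ ≡ 45 (mod 109), t ≡ 106. Hence k ≡ 122 + 3551·106 = 376528 (mod 387059).

376528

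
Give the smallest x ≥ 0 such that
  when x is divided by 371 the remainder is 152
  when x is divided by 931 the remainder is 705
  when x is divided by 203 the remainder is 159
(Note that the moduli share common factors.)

Combine the congruences pairwise.
gcd(371, 931) = 7 and 7 | (705 − 152), so the pair is consistent; merging gives x ≡ 1636 (mod 49343), where 49343 = lcm(371, 931).
gcd(49343, 203) = 7 and 7 | (159 − 1636), so the pair is consistent; merging gives x ≡ 1235211 (mod 1430947), where 1430947 = lcm(49343, 203).
The solution is unique modulo lcm(371, 931, 203) = 1430947.

1235211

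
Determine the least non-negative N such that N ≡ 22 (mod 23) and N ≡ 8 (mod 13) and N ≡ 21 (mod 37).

Combine the congruences pairwise.
From N ≡ 22 (mod 23) write N = 22 + 23t. Substituting into N ≡ 8 (mod 13) gives 23t ≡ 12 (mod 13), and since 10⁻¹ ≡ 4 (mod 13), t ≡ 9. Hence N ≡ 22 + 23·9 = 229 (mod 299).
From N ≡ 229 (mod 299) write N = 229 + 299t. Substituting into N ≡ 21 (mod 37) gives 299t ≡ 14 (mod 37), and since 3⁻¹ ≡ 25 (mod 37), t ≡ 17. Hence N ≡ 229 + 299·17 = 5312 (mod 11063).

5312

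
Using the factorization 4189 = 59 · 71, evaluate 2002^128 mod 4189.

3575

Mod 59: 2002 ≡ 55; by Fermat, exponent reduces to 128 mod 58 = 12; 55^12 ≡ 35 (mod 59).
Mod 71: 2002 ≡ 14; by Fermat, exponent reduces to 128 mod 70 = 58; 14^58 ≡ 25 (mod 71).
Combine by CRT: x ≡ 35 (mod 59), x ≡ 25 (mod 71) ⇒ x ≡ 3575 (mod 4189).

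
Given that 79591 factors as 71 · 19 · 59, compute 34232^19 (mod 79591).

3072

Mod 71: 34232 ≡ 10; 10^19 ≡ 19 (mod 71).
Mod 19: 34232 ≡ 13; by Fermat, exponent reduces to 19 mod 18 = 1; 13^1 ≡ 13 (mod 19).
Mod 59: 34232 ≡ 12; 12^19 ≡ 4 (mod 59).
Combine by CRT: x ≡ 19 (mod 71), x ≡ 13 (mod 19), x ≡ 4 (mod 59) ⇒ x ≡ 3072 (mod 79591).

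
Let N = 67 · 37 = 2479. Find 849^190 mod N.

Mod 67: 849 ≡ 45; by Fermat, exponent reduces to 190 mod 66 = 58; 45^58 ≡ 62 (mod 67).
Mod 37: 849 ≡ 35; by Fermat, exponent reduces to 190 mod 36 = 10; 35^10 ≡ 25 (mod 37).
Combine by CRT: x ≡ 62 (mod 67), x ≡ 25 (mod 37) ⇒ x ≡ 62 (mod 2479).

62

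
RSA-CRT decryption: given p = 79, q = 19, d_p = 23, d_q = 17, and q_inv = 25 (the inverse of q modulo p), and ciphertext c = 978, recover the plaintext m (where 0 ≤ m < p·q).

758

m₁ = c^(d_p) mod p: c ≡ 30 (mod 79), and 30^23 mod 79 = 47.
m₂ = c^(d_q) mod q: c ≡ 9 (mod 19), and 9^17 mod 19 = 17.
h = q_inv·(m₁ − m₂) mod p = 25·(47 − 17) mod 79 = 39.
m = m₂ + h·q = 17 + 39·19 = 758.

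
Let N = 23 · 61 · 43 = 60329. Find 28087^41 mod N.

Mod 23: 28087 ≡ 4; by Fermat, exponent reduces to 41 mod 22 = 19; 4^19 ≡ 9 (mod 23).
Mod 61: 28087 ≡ 27; 27^41 ≡ 27 (mod 61).
Mod 43: 28087 ≡ 8; 8^41 ≡ 27 (mod 43).
Combine by CRT: x ≡ 9 (mod 23), x ≡ 27 (mod 61), x ≡ 27 (mod 43) ⇒ x ≡ 13142 (mod 60329).

13142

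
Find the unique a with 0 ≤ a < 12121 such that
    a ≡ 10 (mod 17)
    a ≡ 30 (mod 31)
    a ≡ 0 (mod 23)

From a ≡ 10 (mod 17) write a = 10 + 17t. Substituting into a ≡ 30 (mod 31) gives 17t ≡ 20 (mod 31), and since 17⁻¹ ≡ 11 (mod 31), t ≡ 3. Hence a ≡ 10 + 17·3 = 61 (mod 527).
From a ≡ 61 (mod 527) write a = 61 + 527t. Substituting into a ≡ 0 (mod 23) gives 527t ≡ 8 (mod 23), and since 21⁻¹ ≡ 11 (mod 23), t ≡ 19. Hence a ≡ 61 + 527·19 = 10074 (mod 12121).

10074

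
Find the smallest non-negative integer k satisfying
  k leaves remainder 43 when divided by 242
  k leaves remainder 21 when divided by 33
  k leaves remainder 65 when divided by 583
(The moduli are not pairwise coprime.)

19887

gcd(242, 33) = 11 and 11 | (21 − 43), so the pair is consistent; merging gives k ≡ 285 (mod 726), where 726 = lcm(242, 33).
gcd(726, 583) = 11 and 11 | (65 − 285), so the pair is consistent; merging gives k ≡ 19887 (mod 38478), where 38478 = lcm(726, 583).
The solution is unique modulo lcm(242, 33, 583) = 38478.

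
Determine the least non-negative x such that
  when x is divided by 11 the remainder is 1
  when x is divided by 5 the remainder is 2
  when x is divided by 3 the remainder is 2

Combine the congruences pairwise.
From x ≡ 1 (mod 11) write x = 1 + 11t. Substituting into x ≡ 2 (mod 5) gives 11t ≡ 1 (mod 5), and since 1⁻¹ ≡ 1 (mod 5), t ≡ 1. Hence x ≡ 1 + 11·1 = 12 (mod 55).
From x ≡ 12 (mod 55) write x = 12 + 55t. Substituting into x ≡ 2 (mod 3) gives 55t ≡ 2 (mod 3), and since 1⁻¹ ≡ 1 (mod 3), t ≡ 2. Hence x ≡ 12 + 55·2 = 122 (mod 165).

122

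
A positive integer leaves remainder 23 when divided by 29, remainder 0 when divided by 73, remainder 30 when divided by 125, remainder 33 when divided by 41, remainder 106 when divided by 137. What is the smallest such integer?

The moduli are pairwise coprime; N = 29·73·125·41·137 = 1486398625.
N/29 = 51255125; 51255125 ≡ 3 (mod 29); 3·10 ≡ 1, so inverse 10.
N/73 = 20361625; 20361625 ≡ 27 (mod 73); 27·46 ≡ 1, so inverse 46.
N/125 = 11891189; 11891189 ≡ 64 (mod 125); 64·84 ≡ 1, so inverse 84.
N/41 = 36253625; 36253625 ≡ 31 (mod 41); 31·4 ≡ 1, so inverse 4.
N/137 = 10849625; 10849625 ≡ 47 (mod 137); 47·35 ≡ 1, so inverse 35.
m ≡ 23·51255125·10 + 0·20361625·46 + 30·11891189·84 + 33·36253625·4 + 106·10849625·35 = 86792062280.
86792062280 mod 1486398625 = 580942030.

580942030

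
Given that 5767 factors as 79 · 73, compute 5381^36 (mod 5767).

4525

Mod 79: 5381 ≡ 9; 9^36 ≡ 22 (mod 79).
Mod 73: 5381 ≡ 52; 52^36 ≡ 72 (mod 73).
Combine by CRT: x ≡ 22 (mod 79), x ≡ 72 (mod 73) ⇒ x ≡ 4525 (mod 5767).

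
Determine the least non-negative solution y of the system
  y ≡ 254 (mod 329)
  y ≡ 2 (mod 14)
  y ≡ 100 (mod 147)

Combine the congruences pairwise.
gcd(329, 14) = 7 and 7 | (2 − 254), so the pair is consistent; merging gives y ≡ 254 (mod 658), where 658 = lcm(329, 14).
gcd(658, 147) = 7 and 7 | (100 − 254), so the pair is consistent; merging gives y ≡ 1570 (mod 13818), where 13818 = lcm(658, 147).
The solution is unique modulo lcm(329, 14, 147) = 13818.

1570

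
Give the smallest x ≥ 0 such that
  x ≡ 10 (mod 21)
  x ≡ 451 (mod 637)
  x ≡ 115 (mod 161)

gcd(21, 637) = 7 and 7 | (451 − 10), so the pair is consistent; merging gives x ≡ 451 (mod 1911), where 1911 = lcm(21, 637).
gcd(1911, 161) = 7 and 7 | (115 − 451), so the pair is consistent; merging gives x ≡ 31027 (mod 43953), where 43953 = lcm(1911, 161).
The solution is unique modulo lcm(21, 637, 161) = 43953.

31027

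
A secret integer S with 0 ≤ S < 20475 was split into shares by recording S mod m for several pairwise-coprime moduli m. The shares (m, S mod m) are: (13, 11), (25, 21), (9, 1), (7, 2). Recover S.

9046

The moduli are pairwise coprime; N = 13·25·9·7 = 20475.
N/13 = 1575; 1575 ≡ 2 (mod 13); 2·7 ≡ 1, so inverse 7.
N/25 = 819; 819 ≡ 19 (mod 25); 19·4 ≡ 1, so inverse 4.
N/9 = 2275; 2275 ≡ 7 (mod 9); 7·4 ≡ 1, so inverse 4.
N/7 = 2925; 2925 ≡ 6 (mod 7); 6·6 ≡ 1, so inverse 6.
S ≡ 11·1575·7 + 21·819·4 + 1·2275·4 + 2·2925·6 = 234271.
234271 mod 20475 = 9046.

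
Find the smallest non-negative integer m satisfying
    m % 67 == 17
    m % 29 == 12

1491

From m ≡ 17 (mod 67) write m = 17 + 67t. Substituting into m ≡ 12 (mod 29) gives 67t ≡ 24 (mod 29), and since 9⁻¹ ≡ 13 (mod 29), t ≡ 22. Hence m ≡ 17 + 67·22 = 1491 (mod 1943).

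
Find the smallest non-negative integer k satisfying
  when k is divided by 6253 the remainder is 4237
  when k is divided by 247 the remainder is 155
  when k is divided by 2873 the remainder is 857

Combine the congruences pairwise.
gcd(6253, 247) = 13 and 13 | (155 − 4237), so the pair is consistent; merging gives k ≡ 73020 (mod 118807), where 118807 = lcm(6253, 247).
gcd(118807, 2873) = 169 and 169 | (857 − 73020), so the pair is consistent; merging gives k ≡ 1379897 (mod 2019719), where 2019719 = lcm(118807, 2873).
The solution is unique modulo lcm(6253, 247, 2873) = 2019719.

1379897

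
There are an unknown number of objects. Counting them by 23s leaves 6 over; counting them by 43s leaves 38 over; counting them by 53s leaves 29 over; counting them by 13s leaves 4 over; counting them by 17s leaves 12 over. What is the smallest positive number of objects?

The moduli are pairwise coprime; M = 23·43·53·13·17 = 11584157.
M/23 = 503659; 503659 ≡ 5 (mod 23); 5·14 ≡ 1, so inverse 14.
M/43 = 269399; 269399 ≡ 4 (mod 43); 4·11 ≡ 1, so inverse 11.
M/53 = 218569; 218569 ≡ 50 (mod 53); 50·35 ≡ 1, so inverse 35.
M/13 = 891089; 891089 ≡ 4 (mod 13); 4·10 ≡ 1, so inverse 10.
M/17 = 681421; 681421 ≡ 10 (mod 17); 10·12 ≡ 1, so inverse 12.
N ≡ 6·503659·14 + 38·269399·11 + 29·218569·35 + 4·891089·10 + 12·681421·12 = 510531857.
510531857 mod 11584157 = 828949.

828949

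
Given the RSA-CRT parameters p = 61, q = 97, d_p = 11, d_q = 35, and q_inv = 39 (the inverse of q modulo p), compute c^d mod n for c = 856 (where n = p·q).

4305

m₁ = c^(d_p) mod p: c ≡ 2 (mod 61), and 2^11 mod 61 = 35.
m₂ = c^(d_q) mod q: c ≡ 80 (mod 97), and 80^35 mod 97 = 37.
h = q_inv·(m₁ − m₂) mod p = 39·(35 − 37) mod 61 = 44.
m = m₂ + h·q = 37 + 44·97 = 4305.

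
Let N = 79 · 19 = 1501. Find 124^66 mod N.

Mod 79: 124 ≡ 45; 45^66 ≡ 8 (mod 79).
Mod 19: 124 ≡ 10; by Fermat, exponent reduces to 66 mod 18 = 12; 10^12 ≡ 7 (mod 19).
Combine by CRT: x ≡ 8 (mod 79), x ≡ 7 (mod 19) ⇒ x ≡ 482 (mod 1501).

482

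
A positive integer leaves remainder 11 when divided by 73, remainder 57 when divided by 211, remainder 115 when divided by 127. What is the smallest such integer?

The moduli are pairwise coprime; N = 73·211·127 = 1956181.
N/73 = 26797; 26797 ≡ 6 (mod 73); 6·61 ≡ 1, so inverse 61.
N/211 = 9271; 9271 ≡ 198 (mod 211); 198·146 ≡ 1, so inverse 146.
N/127 = 15403; 15403 ≡ 36 (mod 127); 36·60 ≡ 1, so inverse 60.
k ≡ 11·26797·61 + 57·9271·146 + 115·15403·60 = 201414749.
201414749 mod 1956181 = 1884287.

1884287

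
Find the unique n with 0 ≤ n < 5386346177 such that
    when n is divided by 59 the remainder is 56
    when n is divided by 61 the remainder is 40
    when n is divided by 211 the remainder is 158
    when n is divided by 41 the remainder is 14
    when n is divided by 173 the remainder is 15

Combine the congruences pairwise.
From n ≡ 56 (mod 59) write n = 56 + 59t. Substituting into n ≡ 40 (mod 61) gives 59t ≡ 45 (mod 61), and since 59⁻¹ ≡ 30 (mod 61), t ≡ 8. Hence n ≡ 56 + 59·8 = 528 (mod 3599).
From n ≡ 528 (mod 3599) write n = 528 + 3599t. Substituting into n ≡ 158 (mod 211) gives 3599t ≡ 52 (mod 211), and since 12⁻¹ ≡ 88 (mod 211), t ≡ 145. Hence n ≡ 528 + 3599·145 = 522383 (mod 759389).
From n ≡ 522383 (mod 759389) write n = 522383 + 759389t. Substituting into n ≡ 14 (mod 41) gives 759389t ≡ 12 (mod 41), and since 28⁻¹ ≡ 22 (mod 41), t ≡ 18. Hence n ≡ 522383 + 759389·18 = 14191385 (mod 31134949).
From n ≡ 14191385 (mod 31134949) write n = 14191385 + 31134949t. Substituting into n ≡ 15 (mod 173) gives 31134949t ≡ 166 (mod 173), and since 139⁻¹ ≡ 117 (mod 173), t ≡ 46. Hence n ≡ 14191385 + 31134949·46 = 1446399039 (mod 5386346177).

1446399039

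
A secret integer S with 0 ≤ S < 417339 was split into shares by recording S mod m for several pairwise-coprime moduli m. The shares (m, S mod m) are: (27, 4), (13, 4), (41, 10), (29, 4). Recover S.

The moduli are pairwise coprime; N = 27·13·41·29 = 417339.
N/27 = 15457; 15457 ≡ 13 (mod 27); 13·25 ≡ 1, so inverse 25.
N/13 = 32103; 32103 ≡ 6 (mod 13); 6·11 ≡ 1, so inverse 11.
N/41 = 10179; 10179 ≡ 11 (mod 41); 11·15 ≡ 1, so inverse 15.
N/29 = 14391; 14391 ≡ 7 (mod 29); 7·25 ≡ 1, so inverse 25.
S ≡ 4·15457·25 + 4·32103·11 + 10·10179·15 + 4·14391·25 = 5924182.
5924182 mod 417339 = 81436.

81436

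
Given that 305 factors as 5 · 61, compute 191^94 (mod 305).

296

Mod 5: 191 ≡ 1; by Fermat, exponent reduces to 94 mod 4 = 2; 1^2 ≡ 1 (mod 5).
Mod 61: 191 ≡ 8; by Fermat, exponent reduces to 94 mod 60 = 34; 8^34 ≡ 52 (mod 61).
Combine by CRT: x ≡ 1 (mod 5), x ≡ 52 (mod 61) ⇒ x ≡ 296 (mod 305).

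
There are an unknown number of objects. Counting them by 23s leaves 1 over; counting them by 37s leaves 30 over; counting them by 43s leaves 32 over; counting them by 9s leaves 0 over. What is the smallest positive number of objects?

Combine the congruences pairwise.
From N ≡ 1 (mod 23) write N = 1 + 23t. Substituting into N ≡ 30 (mod 37) gives 23t ≡ 29 (mod 37), and since 23⁻¹ ≡ 29 (mod 37), t ≡ 27. Hence N ≡ 1 + 23·27 = 622 (mod 851).
From N ≡ 622 (mod 851) write N = 622 + 851t. Substituting into N ≡ 32 (mod 43) gives 851t ≡ 12 (mod 43), and since 34⁻¹ ≡ 19 (mod 43), t ≡ 13. Hence N ≡ 622 + 851·13 = 11685 (mod 36593).
From N ≡ 11685 (mod 36593) write N = 11685 + 36593t. Substituting into N ≡ 0 (mod 9) gives 36593t ≡ 6 (mod 9), and since 8⁻¹ ≡ 8 (mod 9), t ≡ 3. Hence N ≡ 11685 + 36593·3 = 121464 (mod 329337).

121464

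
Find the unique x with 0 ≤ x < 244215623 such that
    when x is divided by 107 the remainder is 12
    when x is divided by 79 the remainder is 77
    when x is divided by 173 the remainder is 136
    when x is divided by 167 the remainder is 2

The moduli are pairwise coprime; N = 107·79·173·167 = 244215623.
N/107 = 2282389; 2282389 ≡ 79 (mod 107); 79·42 ≡ 1, so inverse 42.
N/79 = 3091337; 3091337 ≡ 67 (mod 79); 67·46 ≡ 1, so inverse 46.
N/173 = 1411651; 1411651 ≡ 144 (mod 173); 144·167 ≡ 1, so inverse 167.
N/167 = 1462369; 1462369 ≡ 117 (mod 167); 117·10 ≡ 1, so inverse 10.
x ≡ 12·2282389·42 + 77·3091337·46 + 136·1411651·167 + 2·1462369·10 = 44190504602.
44190504602 mod 244215623 = 231692462.

231692462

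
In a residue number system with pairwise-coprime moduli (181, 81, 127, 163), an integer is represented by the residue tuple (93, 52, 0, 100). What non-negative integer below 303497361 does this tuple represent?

218369896

From x ≡ 93 (mod 181) write x = 93 + 181t. Substituting into x ≡ 52 (mod 81) gives 181t ≡ 40 (mod 81), and since 19⁻¹ ≡ 64 (mod 81), t ≡ 49. Hence x ≡ 93 + 181·49 = 8962 (mod 14661).
From x ≡ 8962 (mod 14661) write x = 8962 + 14661t. Substituting into x ≡ 0 (mod 127) gives 14661t ≡ 55 (mod 127), and since 56⁻¹ ≡ 93 (mod 127), t ≡ 35. Hence x ≡ 8962 + 14661·35 = 522097 (mod 1861947).
From x ≡ 522097 (mod 1861947) write x = 522097 + 1861947t. Substituting into x ≡ 100 (mod 163) gives 1861947t ≡ 92 (mod 163), and since 161⁻¹ ≡ 81 (mod 163), t ≡ 117. Hence x ≡ 522097 + 1861947·117 = 218369896 (mod 303497361).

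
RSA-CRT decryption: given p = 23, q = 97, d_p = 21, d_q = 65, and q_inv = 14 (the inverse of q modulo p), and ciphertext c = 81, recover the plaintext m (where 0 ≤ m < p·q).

1934

m₁ = c^(d_p) mod p: c ≡ 12 (mod 23), and 12^21 mod 23 = 2.
m₂ = c^(d_q) mod q: c ≡ 81 (mod 97), and 81^65 mod 97 = 91.
h = q_inv·(m₁ − m₂) mod p = 14·(2 − 91) mod 23 = 19.
m = m₂ + h·q = 91 + 19·97 = 1934.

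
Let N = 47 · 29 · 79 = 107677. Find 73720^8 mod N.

Mod 47: 73720 ≡ 24; 24^8 ≡ 9 (mod 47).
Mod 29: 73720 ≡ 2; 2^8 ≡ 24 (mod 29).
Mod 79: 73720 ≡ 13; 13^8 ≡ 26 (mod 79).
Combine by CRT: x ≡ 9 (mod 47), x ≡ 24 (mod 29), x ≡ 26 (mod 79) ⇒ x ≡ 40711 (mod 107677).

40711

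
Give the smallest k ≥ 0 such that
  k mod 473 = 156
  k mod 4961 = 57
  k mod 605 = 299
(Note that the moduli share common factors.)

gcd(473, 4961) = 11 and 11 | (57 − 156), so the pair is consistent; merging gives k ≡ 124082 (mod 213323), where 213323 = lcm(473, 4961).
gcd(213323, 605) = 121 and 121 | (299 − 124082), so the pair is consistent; merging gives k ≡ 977374 (mod 1066615), where 1066615 = lcm(213323, 605).
The solution is unique modulo lcm(473, 4961, 605) = 1066615.

977374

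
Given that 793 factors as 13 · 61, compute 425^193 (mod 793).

165

Mod 13: 425 ≡ 9; by Fermat, exponent reduces to 193 mod 12 = 1; 9^1 ≡ 9 (mod 13).
Mod 61: 425 ≡ 59; by Fermat, exponent reduces to 193 mod 60 = 13; 59^13 ≡ 43 (mod 61).
Combine by CRT: x ≡ 9 (mod 13), x ≡ 43 (mod 61) ⇒ x ≡ 165 (mod 793).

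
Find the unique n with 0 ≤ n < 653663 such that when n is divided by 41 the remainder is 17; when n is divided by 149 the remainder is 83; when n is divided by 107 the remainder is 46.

From n ≡ 17 (mod 41) write n = 17 + 41t. Substituting into n ≡ 83 (mod 149) gives 41t ≡ 66 (mod 149), and since 41⁻¹ ≡ 40 (mod 149), t ≡ 107. Hence n ≡ 17 + 41·107 = 4404 (mod 6109).
From n ≡ 4404 (mod 6109) write n = 4404 + 6109t. Substituting into n ≡ 46 (mod 107) gives 6109t ≡ 29 (mod 107), and since 10⁻¹ ≡ 75 (mod 107), t ≡ 35. Hence n ≡ 4404 + 6109·35 = 218219 (mod 653663).

218219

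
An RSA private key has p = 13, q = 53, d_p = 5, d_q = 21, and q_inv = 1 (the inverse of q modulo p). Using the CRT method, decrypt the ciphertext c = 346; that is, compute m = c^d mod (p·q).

m₁ = c^(d_p) mod p: c ≡ 8 (mod 13), and 8^5 mod 13 = 8.
m₂ = c^(d_q) mod q: c ≡ 28 (mod 53), and 28^21 mod 53 = 13.
h = q_inv·(m₁ − m₂) mod p = 1·(8 − 13) mod 13 = 8.
m = m₂ + h·q = 13 + 8·53 = 437.

437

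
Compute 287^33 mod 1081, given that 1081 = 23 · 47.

505

Mod 23: 287 ≡ 11; by Fermat, exponent reduces to 33 mod 22 = 11; 11^11 ≡ 22 (mod 23).
Mod 47: 287 ≡ 5; 5^33 ≡ 35 (mod 47).
Combine by CRT: x ≡ 22 (mod 23), x ≡ 35 (mod 47) ⇒ x ≡ 505 (mod 1081).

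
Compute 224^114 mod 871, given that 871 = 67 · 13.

Mod 67: 224 ≡ 23; by Fermat, exponent reduces to 114 mod 66 = 48; 23^48 ≡ 14 (mod 67).
Mod 13: 224 ≡ 3; by Fermat, exponent reduces to 114 mod 12 = 6; 3^6 ≡ 1 (mod 13).
Combine by CRT: x ≡ 14 (mod 67), x ≡ 1 (mod 13) ⇒ x ≡ 14 (mod 871).

14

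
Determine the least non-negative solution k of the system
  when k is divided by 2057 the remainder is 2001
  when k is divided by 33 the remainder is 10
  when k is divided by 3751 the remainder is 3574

Combine the congruences pairwise.
gcd(2057, 33) = 11 and 11 | (10 − 2001), so the pair is consistent; merging gives k ≡ 6115 (mod 6171), where 6171 = lcm(2057, 33).
gcd(6171, 3751) = 121 and 121 | (3574 − 6115), so the pair is consistent; merging gives k ≡ 104851 (mod 191301), where 191301 = lcm(6171, 3751).
The solution is unique modulo lcm(2057, 33, 3751) = 191301.

104851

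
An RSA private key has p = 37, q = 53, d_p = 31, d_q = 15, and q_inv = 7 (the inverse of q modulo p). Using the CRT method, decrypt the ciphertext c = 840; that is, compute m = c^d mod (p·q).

1284

m₁ = c^(d_p) mod p: c ≡ 26 (mod 37), and 26^31 mod 37 = 26.
m₂ = c^(d_q) mod q: c ≡ 45 (mod 53), and 45^15 mod 53 = 12.
h = q_inv·(m₁ − m₂) mod p = 7·(26 − 12) mod 37 = 24.
m = m₂ + h·q = 12 + 24·53 = 1284.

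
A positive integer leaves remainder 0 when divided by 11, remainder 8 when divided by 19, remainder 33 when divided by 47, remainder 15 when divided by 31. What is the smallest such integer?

4169

The moduli are pairwise coprime; N = 11·19·47·31 = 304513.
N/11 = 27683; 27683 ≡ 7 (mod 11); 7·8 ≡ 1, so inverse 8.
N/19 = 16027; 16027 ≡ 10 (mod 19); 10·2 ≡ 1, so inverse 2.
N/47 = 6479; 6479 ≡ 40 (mod 47); 40·20 ≡ 1, so inverse 20.
N/31 = 9823; 9823 ≡ 27 (mod 31); 27·23 ≡ 1, so inverse 23.
a ≡ 0·27683·8 + 8·16027·2 + 33·6479·20 + 15·9823·23 = 7921507.
7921507 mod 304513 = 4169.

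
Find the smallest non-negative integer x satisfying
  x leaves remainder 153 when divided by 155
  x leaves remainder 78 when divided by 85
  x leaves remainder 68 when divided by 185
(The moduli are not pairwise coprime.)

gcd(155, 85) = 5 and 5 | (78 − 153), so the pair is consistent; merging gives x ≡ 928 (mod 2635), where 2635 = lcm(155, 85).
gcd(2635, 185) = 5 and 5 | (68 − 928), so the pair is consistent; merging gives x ≡ 58898 (mod 97495), where 97495 = lcm(2635, 185).
The solution is unique modulo lcm(155, 85, 185) = 97495.

58898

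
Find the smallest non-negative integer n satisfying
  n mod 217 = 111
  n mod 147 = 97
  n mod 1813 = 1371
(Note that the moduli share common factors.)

73891

gcd(217, 147) = 7 and 7 | (97 − 111), so the pair is consistent; merging gives n ≡ 979 (mod 4557), where 4557 = lcm(217, 147).
gcd(4557, 1813) = 49 and 49 | (1371 − 979), so the pair is consistent; merging gives n ≡ 73891 (mod 168609), where 168609 = lcm(4557, 1813).
The solution is unique modulo lcm(217, 147, 1813) = 168609.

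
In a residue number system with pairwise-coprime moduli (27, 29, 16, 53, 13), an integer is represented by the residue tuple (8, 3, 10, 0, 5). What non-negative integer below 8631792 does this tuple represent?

7850042

The moduli are pairwise coprime; N = 27·29·16·53·13 = 8631792.
N/27 = 319696; 319696 ≡ 16 (mod 27); 16·22 ≡ 1, so inverse 22.
N/29 = 297648; 297648 ≡ 21 (mod 29); 21·18 ≡ 1, so inverse 18.
N/16 = 539487; 539487 ≡ 15 (mod 16); 15·15 ≡ 1, so inverse 15.
N/53 = 162864; 162864 ≡ 48 (mod 53); 48·21 ≡ 1, so inverse 21.
N/13 = 663984; 663984 ≡ 9 (mod 13); 9·3 ≡ 1, so inverse 3.
x ≡ 8·319696·22 + 3·297648·18 + 10·539487·15 + 0·162864·21 + 5·663984·3 = 163222298.
163222298 mod 8631792 = 7850042.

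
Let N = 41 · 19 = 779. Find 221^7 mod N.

Mod 41: 221 ≡ 16; 16^7 ≡ 10 (mod 41).
Mod 19: 221 ≡ 12; 12^7 ≡ 12 (mod 19).
Combine by CRT: x ≡ 10 (mod 41), x ≡ 12 (mod 19) ⇒ x ≡ 297 (mod 779).

297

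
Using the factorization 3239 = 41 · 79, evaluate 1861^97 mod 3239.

Mod 41: 1861 ≡ 16; by Fermat, exponent reduces to 97 mod 40 = 17; 16^17 ≡ 10 (mod 41).
Mod 79: 1861 ≡ 44; by Fermat, exponent reduces to 97 mod 78 = 19; 44^19 ≡ 76 (mod 79).
Combine by CRT: x ≡ 10 (mod 41), x ≡ 76 (mod 79) ⇒ x ≡ 1814 (mod 3239).

1814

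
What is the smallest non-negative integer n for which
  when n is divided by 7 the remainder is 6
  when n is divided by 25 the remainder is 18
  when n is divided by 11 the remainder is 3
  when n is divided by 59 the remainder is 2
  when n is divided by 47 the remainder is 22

980818

The moduli are pairwise coprime; M = 7·25·11·59·47 = 5338025.
M/7 = 762575; 762575 ≡ 2 (mod 7); 2·4 ≡ 1, so inverse 4.
M/25 = 213521; 213521 ≡ 21 (mod 25); 21·6 ≡ 1, so inverse 6.
M/11 = 485275; 485275 ≡ 10 (mod 11); 10·10 ≡ 1, so inverse 10.
M/59 = 90475; 90475 ≡ 28 (mod 59); 28·19 ≡ 1, so inverse 19.
M/47 = 113575; 113575 ≡ 23 (mod 47); 23·45 ≡ 1, so inverse 45.
n ≡ 6·762575·4 + 18·213521·6 + 3·485275·10 + 2·90475·19 + 22·113575·45 = 171797618.
171797618 mod 5338025 = 980818.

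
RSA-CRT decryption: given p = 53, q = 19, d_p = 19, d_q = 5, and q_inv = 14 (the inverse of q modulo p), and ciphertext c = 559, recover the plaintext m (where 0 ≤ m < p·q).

449

m₁ = c^(d_p) mod p: c ≡ 29 (mod 53), and 29^19 mod 53 = 25.
m₂ = c^(d_q) mod q: c ≡ 8 (mod 19), and 8^5 mod 19 = 12.
h = q_inv·(m₁ − m₂) mod p = 14·(25 − 12) mod 53 = 23.
m = m₂ + h·q = 12 + 23·19 = 449.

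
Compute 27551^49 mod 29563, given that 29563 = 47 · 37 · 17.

23148

Mod 47: 27551 ≡ 9; by Fermat, exponent reduces to 49 mod 46 = 3; 9^3 ≡ 24 (mod 47).
Mod 37: 27551 ≡ 23; by Fermat, exponent reduces to 49 mod 36 = 13; 23^13 ≡ 23 (mod 37).
Mod 17: 27551 ≡ 11; by Fermat, exponent reduces to 49 mod 16 = 1; 11^1 ≡ 11 (mod 17).
Combine by CRT: x ≡ 24 (mod 47), x ≡ 23 (mod 37), x ≡ 11 (mod 17) ⇒ x ≡ 23148 (mod 29563).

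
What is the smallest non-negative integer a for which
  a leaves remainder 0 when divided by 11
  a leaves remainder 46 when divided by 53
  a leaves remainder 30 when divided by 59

30415

From a ≡ 0 (mod 11) write a = 0 + 11t. Substituting into a ≡ 46 (mod 53) gives 11t ≡ 46 (mod 53), and since 11⁻¹ ≡ 29 (mod 53), t ≡ 9. Hence a ≡ 0 + 11·9 = 99 (mod 583).
From a ≡ 99 (mod 583) write a = 99 + 583t. Substituting into a ≡ 30 (mod 59) gives 583t ≡ 49 (mod 59), and since 52⁻¹ ≡ 42 (mod 59), t ≡ 52. Hence a ≡ 99 + 583·52 = 30415 (mod 34397).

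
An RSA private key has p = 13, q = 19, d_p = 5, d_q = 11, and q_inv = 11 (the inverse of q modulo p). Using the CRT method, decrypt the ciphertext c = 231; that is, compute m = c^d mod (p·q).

m₁ = c^(d_p) mod p: c ≡ 10 (mod 13), and 10^5 mod 13 = 4.
m₂ = c^(d_q) mod q: c ≡ 3 (mod 19), and 3^11 mod 19 = 10.
h = q_inv·(m₁ − m₂) mod p = 11·(4 − 10) mod 13 = 12.
m = m₂ + h·q = 10 + 12·19 = 238.

238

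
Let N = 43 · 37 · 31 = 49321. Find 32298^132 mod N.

13346

Mod 43: 32298 ≡ 5; by Fermat, exponent reduces to 132 mod 42 = 6; 5^6 ≡ 16 (mod 43).
Mod 37: 32298 ≡ 34; by Fermat, exponent reduces to 132 mod 36 = 24; 34^24 ≡ 26 (mod 37).
Mod 31: 32298 ≡ 27; by Fermat, exponent reduces to 132 mod 30 = 12; 27^12 ≡ 16 (mod 31).
Combine by CRT: x ≡ 16 (mod 43), x ≡ 26 (mod 37), x ≡ 16 (mod 31) ⇒ x ≡ 13346 (mod 49321).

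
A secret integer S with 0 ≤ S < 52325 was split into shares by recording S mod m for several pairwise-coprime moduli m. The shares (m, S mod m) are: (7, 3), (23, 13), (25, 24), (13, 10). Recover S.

The moduli are pairwise coprime; N = 7·23·25·13 = 52325.
N/7 = 7475; 7475 ≡ 6 (mod 7); 6·6 ≡ 1, so inverse 6.
N/23 = 2275; 2275 ≡ 21 (mod 23); 21·11 ≡ 1, so inverse 11.
N/25 = 2093; 2093 ≡ 18 (mod 25); 18·7 ≡ 1, so inverse 7.
N/13 = 4025; 4025 ≡ 8 (mod 13); 8·5 ≡ 1, so inverse 5.
S ≡ 3·7475·6 + 13·2275·11 + 24·2093·7 + 10·4025·5 = 1012749.
1012749 mod 52325 = 18574.

18574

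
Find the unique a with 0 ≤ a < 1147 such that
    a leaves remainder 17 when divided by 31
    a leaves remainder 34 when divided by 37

From a ≡ 17 (mod 31) write a = 17 + 31t. Substituting into a ≡ 34 (mod 37) gives 31t ≡ 17 (mod 37), and since 31⁻¹ ≡ 6 (mod 37), t ≡ 28. Hence a ≡ 17 + 31·28 = 885 (mod 1147).

885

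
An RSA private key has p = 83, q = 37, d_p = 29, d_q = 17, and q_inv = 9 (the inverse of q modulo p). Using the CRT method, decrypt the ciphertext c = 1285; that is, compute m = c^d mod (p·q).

899

m₁ = c^(d_p) mod p: c ≡ 40 (mod 83), and 40^29 mod 83 = 69.
m₂ = c^(d_q) mod q: c ≡ 27 (mod 37), and 27^17 mod 37 = 11.
h = q_inv·(m₁ − m₂) mod p = 9·(69 − 11) mod 83 = 24.
m = m₂ + h·q = 11 + 24·37 = 899.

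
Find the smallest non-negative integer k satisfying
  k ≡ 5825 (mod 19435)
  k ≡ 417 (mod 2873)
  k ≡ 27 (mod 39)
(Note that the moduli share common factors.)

491700

gcd(19435, 2873) = 169 and 169 | (417 − 5825), so the pair is consistent; merging gives k ≡ 161305 (mod 330395), where 330395 = lcm(19435, 2873).
gcd(330395, 39) = 13 and 13 | (27 − 161305), so the pair is consistent; merging gives k ≡ 491700 (mod 991185), where 991185 = lcm(330395, 39).
The solution is unique modulo lcm(19435, 2873, 39) = 991185.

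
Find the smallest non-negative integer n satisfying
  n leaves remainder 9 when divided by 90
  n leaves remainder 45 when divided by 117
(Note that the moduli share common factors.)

gcd(90, 117) = 9 and 9 | (45 − 9), so the pair is consistent; merging gives n ≡ 279 (mod 1170), where 1170 = lcm(90, 117).
The solution is unique modulo lcm(90, 117) = 1170.

279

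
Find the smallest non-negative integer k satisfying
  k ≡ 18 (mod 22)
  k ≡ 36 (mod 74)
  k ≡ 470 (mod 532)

121766

gcd(22, 74) = 2 and 2 | (36 − 18), so the pair is consistent; merging gives k ≡ 480 (mod 814), where 814 = lcm(22, 74).
gcd(814, 532) = 2 and 2 | (470 − 480), so the pair is consistent; merging gives k ≡ 121766 (mod 216524), where 216524 = lcm(814, 532).
The solution is unique modulo lcm(22, 74, 532) = 216524.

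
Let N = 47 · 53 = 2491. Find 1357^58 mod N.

37

Mod 47: 1357 ≡ 41; by Fermat, exponent reduces to 58 mod 46 = 12; 41^12 ≡ 37 (mod 47).
Mod 53: 1357 ≡ 32; by Fermat, exponent reduces to 58 mod 52 = 6; 32^6 ≡ 37 (mod 53).
Combine by CRT: x ≡ 37 (mod 47), x ≡ 37 (mod 53) ⇒ x ≡ 37 (mod 2491).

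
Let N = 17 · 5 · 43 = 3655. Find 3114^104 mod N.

2396

Mod 17: 3114 ≡ 3; by Fermat, exponent reduces to 104 mod 16 = 8; 3^8 ≡ 16 (mod 17).
Mod 5: 3114 ≡ 4; since 4 | 104, by Fermat 4^104 ≡ 1 (mod 5).
Mod 43: 3114 ≡ 18; by Fermat, exponent reduces to 104 mod 42 = 20; 18^20 ≡ 31 (mod 43).
Combine by CRT: x ≡ 16 (mod 17), x ≡ 1 (mod 5), x ≡ 31 (mod 43) ⇒ x ≡ 2396 (mod 3655).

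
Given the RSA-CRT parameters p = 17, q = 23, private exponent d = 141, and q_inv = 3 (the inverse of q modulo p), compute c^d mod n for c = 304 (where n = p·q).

d_p = d mod (p−1) = 141 mod 16 = 13; d_q = d mod (q−1) = 9.
m₁ = c^(d_p) mod p: c ≡ 15 (mod 17), and 15^13 mod 17 = 2.
m₂ = c^(d_q) mod q: c ≡ 5 (mod 23), and 5^9 mod 23 = 11.
h = q_inv·(m₁ − m₂) mod p = 3·(2 − 11) mod 17 = 7.
m = m₂ + h·q = 11 + 7·23 = 172.

172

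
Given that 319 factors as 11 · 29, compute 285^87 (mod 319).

Mod 11: 285 ≡ 10; by Fermat, exponent reduces to 87 mod 10 = 7; 10^7 ≡ 10 (mod 11).
Mod 29: 285 ≡ 24; by Fermat, exponent reduces to 87 mod 28 = 3; 24^3 ≡ 20 (mod 29).
Combine by CRT: x ≡ 10 (mod 11), x ≡ 20 (mod 29) ⇒ x ≡ 252 (mod 319).

252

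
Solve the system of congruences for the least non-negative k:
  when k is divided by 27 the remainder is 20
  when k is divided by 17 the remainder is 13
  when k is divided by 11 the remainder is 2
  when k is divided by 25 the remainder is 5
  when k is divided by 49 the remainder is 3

3172655

Combine the congruences pairwise.
From k ≡ 20 (mod 27) write k = 20 + 27t. Substituting into k ≡ 13 (mod 17) gives 27t ≡ 10 (mod 17), and since 10⁻¹ ≡ 12 (mod 17), t ≡ 1. Hence k ≡ 20 + 27·1 = 47 (mod 459).
From k ≡ 47 (mod 459) write k = 47 + 459t. Substituting into k ≡ 2 (mod 11) gives 459t ≡ 10 (mod 11), and since 8⁻¹ ≡ 7 (mod 11), t ≡ 4. Hence k ≡ 47 + 459·4 = 1883 (mod 5049).
From k ≡ 1883 (mod 5049) write k = 1883 + 5049t. Substituting into k ≡ 5 (mod 25) gives 5049t ≡ 22 (mod 25), and since 24⁻¹ ≡ 24 (mod 25), t ≡ 3. Hence k ≡ 1883 + 5049·3 = 17030 (mod 126225).
From k ≡ 17030 (mod 126225) write k = 17030 + 126225t. Substituting into k ≡ 3 (mod 49) gives 126225t ≡ 25 (mod 49), and since 1⁻¹ ≡ 1 (mod 49), t ≡ 25. Hence k ≡ 17030 + 126225·25 = 3172655 (mod 6185025).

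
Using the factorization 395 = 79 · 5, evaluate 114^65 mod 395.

214

Mod 79: 114 ≡ 35; 35^65 ≡ 56 (mod 79).
Mod 5: 114 ≡ 4; by Fermat, exponent reduces to 65 mod 4 = 1; 4^1 ≡ 4 (mod 5).
Combine by CRT: x ≡ 56 (mod 79), x ≡ 4 (mod 5) ⇒ x ≡ 214 (mod 395).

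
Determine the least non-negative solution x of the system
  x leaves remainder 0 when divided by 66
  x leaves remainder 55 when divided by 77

gcd(66, 77) = 11 and 11 | (55 − 0), so the pair is consistent; merging gives x ≡ 132 (mod 462), where 462 = lcm(66, 77).
The solution is unique modulo lcm(66, 77) = 462.

132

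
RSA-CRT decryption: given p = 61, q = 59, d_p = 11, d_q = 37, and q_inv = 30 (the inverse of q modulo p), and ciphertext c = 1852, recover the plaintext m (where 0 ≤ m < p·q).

1872

m₁ = c^(d_p) mod p: c ≡ 22 (mod 61), and 22^11 mod 61 = 42.
m₂ = c^(d_q) mod q: c ≡ 23 (mod 59), and 23^37 mod 59 = 43.
h = q_inv·(m₁ − m₂) mod p = 30·(42 − 43) mod 61 = 31.
m = m₂ + h·q = 43 + 31·59 = 1872.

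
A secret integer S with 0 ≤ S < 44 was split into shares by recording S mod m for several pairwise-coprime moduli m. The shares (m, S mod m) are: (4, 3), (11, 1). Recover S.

23

From S ≡ 3 (mod 4) write S = 3 + 4t. Substituting into S ≡ 1 (mod 11) gives 4t ≡ 9 (mod 11), and since 4⁻¹ ≡ 3 (mod 11), t ≡ 5. Hence S ≡ 3 + 4·5 = 23 (mod 44).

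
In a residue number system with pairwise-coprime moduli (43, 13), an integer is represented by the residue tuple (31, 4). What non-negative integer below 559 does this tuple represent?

From x ≡ 31 (mod 43) write x = 31 + 43t. Substituting into x ≡ 4 (mod 13) gives 43t ≡ 12 (mod 13), and since 4⁻¹ ≡ 10 (mod 13), t ≡ 3. Hence x ≡ 31 + 43·3 = 160 (mod 559).

160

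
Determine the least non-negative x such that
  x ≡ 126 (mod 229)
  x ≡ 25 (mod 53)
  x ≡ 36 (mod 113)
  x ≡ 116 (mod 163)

The moduli are pairwise coprime; N = 229·53·113·163 = 223551403.
N/229 = 976207; 976207 ≡ 209 (mod 229); 209·103 ≡ 1, so inverse 103.
N/53 = 4217951; 4217951 ≡ 52 (mod 53); 52·52 ≡ 1, so inverse 52.
N/113 = 1978331; 1978331 ≡ 40 (mod 113); 40·65 ≡ 1, so inverse 65.
N/163 = 1371481; 1371481 ≡ 162 (mod 163); 162·162 ≡ 1, so inverse 162.
x ≡ 126·976207·103 + 25·4217951·52 + 36·1978331·65 + 116·1371481·162 = 48554716238.
48554716238 mod 223551403 = 44061787.

44061787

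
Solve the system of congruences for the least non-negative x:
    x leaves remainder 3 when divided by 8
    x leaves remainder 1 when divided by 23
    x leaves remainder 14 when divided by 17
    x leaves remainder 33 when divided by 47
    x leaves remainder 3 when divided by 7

701179

From x ≡ 3 (mod 8) write x = 3 + 8t. Substituting into x ≡ 1 (mod 23) gives 8t ≡ 21 (mod 23), and since 8⁻¹ ≡ 3 (mod 23), t ≡ 17. Hence x ≡ 3 + 8·17 = 139 (mod 184).
From x ≡ 139 (mod 184) write x = 139 + 184t. Substituting into x ≡ 14 (mod 17) gives 184t ≡ 11 (mod 17), and since 14⁻¹ ≡ 11 (mod 17), t ≡ 2. Hence x ≡ 139 + 184·2 = 507 (mod 3128).
From x ≡ 507 (mod 3128) write x = 507 + 3128t. Substituting into x ≡ 33 (mod 47) gives 3128t ≡ 43 (mod 47), and since 26⁻¹ ≡ 38 (mod 47), t ≡ 36. Hence x ≡ 507 + 3128·36 = 113115 (mod 147016).
From x ≡ 113115 (mod 147016) write x = 113115 + 147016t. Substituting into x ≡ 3 (mod 7) gives 147016t ≡ 1 (mod 7), and since 2⁻¹ ≡ 4 (mod 7), t ≡ 4. Hence x ≡ 113115 + 147016·4 = 701179 (mod 1029112).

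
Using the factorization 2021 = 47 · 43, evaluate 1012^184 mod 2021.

941

Mod 47: 1012 ≡ 25; since 46 | 184, by Fermat 25^184 ≡ 1 (mod 47).
Mod 43: 1012 ≡ 23; by Fermat, exponent reduces to 184 mod 42 = 16; 23^16 ≡ 38 (mod 43).
Combine by CRT: x ≡ 1 (mod 47), x ≡ 38 (mod 43) ⇒ x ≡ 941 (mod 2021).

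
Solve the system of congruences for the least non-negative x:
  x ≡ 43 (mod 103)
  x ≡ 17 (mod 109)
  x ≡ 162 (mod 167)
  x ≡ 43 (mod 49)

The moduli are pairwise coprime; N = 103·109·167·49 = 91870541.
N/103 = 891947; 891947 ≡ 70 (mod 103); 70·78 ≡ 1, so inverse 78.
N/109 = 842849; 842849 ≡ 61 (mod 109); 61·84 ≡ 1, so inverse 84.
N/167 = 550123; 550123 ≡ 25 (mod 167); 25·147 ≡ 1, so inverse 147.
N/49 = 1874909; 1874909 ≡ 22 (mod 49); 22·29 ≡ 1, so inverse 29.
x ≡ 43·891947·78 + 17·842849·84 + 162·550123·147 + 43·1874909·29 = 19633819255.
19633819255 mod 91870541 = 65394022.

65394022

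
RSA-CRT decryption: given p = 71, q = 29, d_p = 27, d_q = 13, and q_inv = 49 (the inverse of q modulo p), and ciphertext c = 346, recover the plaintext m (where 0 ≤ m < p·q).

1291

m₁ = c^(d_p) mod p: c ≡ 62 (mod 71), and 62^27 mod 71 = 13.
m₂ = c^(d_q) mod q: c ≡ 27 (mod 29), and 27^13 mod 29 = 15.
h = q_inv·(m₁ − m₂) mod p = 49·(13 − 15) mod 71 = 44.
m = m₂ + h·q = 15 + 44·29 = 1291.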